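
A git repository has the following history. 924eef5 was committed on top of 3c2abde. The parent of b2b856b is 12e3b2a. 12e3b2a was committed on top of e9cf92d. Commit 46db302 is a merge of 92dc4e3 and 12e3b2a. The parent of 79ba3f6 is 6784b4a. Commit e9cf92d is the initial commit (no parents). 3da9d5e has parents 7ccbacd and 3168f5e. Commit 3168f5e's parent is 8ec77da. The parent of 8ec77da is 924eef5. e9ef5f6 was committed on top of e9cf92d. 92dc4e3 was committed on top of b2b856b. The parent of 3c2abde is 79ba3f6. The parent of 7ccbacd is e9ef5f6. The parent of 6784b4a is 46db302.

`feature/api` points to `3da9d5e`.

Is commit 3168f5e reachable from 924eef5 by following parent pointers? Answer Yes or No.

Ancestors of 924eef5: {12e3b2a, 3c2abde, 46db302, 6784b4a, 79ba3f6, 924eef5, 92dc4e3, b2b856b, e9cf92d}.
3168f5e is not in that set, so it is not an ancestor of 924eef5.

No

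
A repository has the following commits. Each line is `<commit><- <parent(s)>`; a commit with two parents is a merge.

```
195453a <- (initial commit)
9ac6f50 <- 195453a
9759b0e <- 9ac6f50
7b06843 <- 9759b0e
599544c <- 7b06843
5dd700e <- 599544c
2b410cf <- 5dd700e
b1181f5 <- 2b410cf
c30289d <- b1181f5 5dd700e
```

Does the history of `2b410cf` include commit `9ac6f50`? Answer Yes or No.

Yes

Ancestors of 2b410cf (commits reachable by following parents): {195453a, 2b410cf, 599544c, 5dd700e, 7b06843, 9759b0e, 9ac6f50}.
9ac6f50 is in that set, so it is an ancestor of 2b410cf.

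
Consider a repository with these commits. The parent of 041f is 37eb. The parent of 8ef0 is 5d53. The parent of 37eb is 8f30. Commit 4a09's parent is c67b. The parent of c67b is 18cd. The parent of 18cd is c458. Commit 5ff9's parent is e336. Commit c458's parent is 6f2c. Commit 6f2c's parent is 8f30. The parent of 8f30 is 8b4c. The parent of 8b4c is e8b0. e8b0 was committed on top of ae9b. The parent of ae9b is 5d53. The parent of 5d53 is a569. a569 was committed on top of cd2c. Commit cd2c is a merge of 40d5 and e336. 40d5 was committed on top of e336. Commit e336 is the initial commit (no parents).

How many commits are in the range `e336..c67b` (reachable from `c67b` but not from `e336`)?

Reachable from c67b: {18cd, 40d5, 5d53, 6f2c, 8b4c, 8f30, a569, ae9b, c458, c67b, cd2c, e336, e8b0}.
Reachable from e336: {e336}.
In c67b's history but not e336's: {18cd, 40d5, 5d53, 6f2c, 8b4c, 8f30, a569, ae9b, c458, c67b, cd2c, e8b0} — 12 commits.

12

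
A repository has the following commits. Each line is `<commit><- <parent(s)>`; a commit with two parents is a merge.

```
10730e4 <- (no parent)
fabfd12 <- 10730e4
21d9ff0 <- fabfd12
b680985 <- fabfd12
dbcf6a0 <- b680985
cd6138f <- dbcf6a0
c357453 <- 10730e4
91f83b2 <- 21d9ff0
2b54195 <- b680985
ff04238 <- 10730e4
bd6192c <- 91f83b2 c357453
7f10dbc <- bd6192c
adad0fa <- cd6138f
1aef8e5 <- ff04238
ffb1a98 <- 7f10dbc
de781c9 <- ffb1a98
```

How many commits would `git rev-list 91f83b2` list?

4

Walking parent pointers from 91f83b2: reachable set = {10730e4, 21d9ff0, 91f83b2, fabfd12}.
That is 4 commits.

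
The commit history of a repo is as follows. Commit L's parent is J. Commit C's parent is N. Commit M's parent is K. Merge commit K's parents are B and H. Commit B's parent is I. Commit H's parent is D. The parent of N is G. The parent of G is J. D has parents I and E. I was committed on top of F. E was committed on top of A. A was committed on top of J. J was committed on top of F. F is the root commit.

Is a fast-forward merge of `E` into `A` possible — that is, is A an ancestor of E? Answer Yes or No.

Yes

A fast-forward from A to E is possible iff A is an ancestor of E.
Ancestors of E: {A, E, F, J}.
A is among them, so fast-forward is possible.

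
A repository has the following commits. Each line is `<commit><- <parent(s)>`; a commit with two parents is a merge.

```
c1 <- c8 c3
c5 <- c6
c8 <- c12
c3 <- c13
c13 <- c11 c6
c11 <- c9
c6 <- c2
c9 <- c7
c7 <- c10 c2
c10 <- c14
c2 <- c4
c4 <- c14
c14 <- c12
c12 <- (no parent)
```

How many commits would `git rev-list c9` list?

Walking parent pointers from c9: reachable set = {c10, c12, c14, c2, c4, c7, c9}.
That is 7 commits.

7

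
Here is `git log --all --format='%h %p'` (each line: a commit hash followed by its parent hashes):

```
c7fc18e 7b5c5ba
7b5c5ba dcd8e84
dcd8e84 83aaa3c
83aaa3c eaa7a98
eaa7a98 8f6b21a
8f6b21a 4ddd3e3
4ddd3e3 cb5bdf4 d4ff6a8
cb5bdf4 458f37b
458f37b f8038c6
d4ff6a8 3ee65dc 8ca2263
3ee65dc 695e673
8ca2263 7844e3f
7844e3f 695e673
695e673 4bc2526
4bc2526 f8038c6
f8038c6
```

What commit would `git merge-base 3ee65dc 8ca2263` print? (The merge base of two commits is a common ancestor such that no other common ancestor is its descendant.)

695e673

Ancestors of 3ee65dc: {3ee65dc, 4bc2526, 695e673, f8038c6}.
Ancestors of 8ca2263: {4bc2526, 695e673, 7844e3f, 8ca2263, f8038c6}.
Common ancestors: {4bc2526, 695e673, f8038c6}.
Among these, 695e673 is not an ancestor of any other common ancestor — it is the merge base.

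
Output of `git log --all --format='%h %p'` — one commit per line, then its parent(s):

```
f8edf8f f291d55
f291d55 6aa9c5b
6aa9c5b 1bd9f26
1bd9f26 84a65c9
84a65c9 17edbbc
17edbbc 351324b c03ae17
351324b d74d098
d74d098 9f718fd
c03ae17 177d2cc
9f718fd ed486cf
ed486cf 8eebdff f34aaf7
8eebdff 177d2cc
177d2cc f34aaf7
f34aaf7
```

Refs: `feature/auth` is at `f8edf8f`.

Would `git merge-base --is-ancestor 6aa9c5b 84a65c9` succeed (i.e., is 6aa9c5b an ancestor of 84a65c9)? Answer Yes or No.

No

Ancestors of 84a65c9: {177d2cc, 17edbbc, 351324b, 84a65c9, 8eebdff, 9f718fd, c03ae17, d74d098, ed486cf, f34aaf7}.
6aa9c5b is not in that set, so it is not an ancestor of 84a65c9.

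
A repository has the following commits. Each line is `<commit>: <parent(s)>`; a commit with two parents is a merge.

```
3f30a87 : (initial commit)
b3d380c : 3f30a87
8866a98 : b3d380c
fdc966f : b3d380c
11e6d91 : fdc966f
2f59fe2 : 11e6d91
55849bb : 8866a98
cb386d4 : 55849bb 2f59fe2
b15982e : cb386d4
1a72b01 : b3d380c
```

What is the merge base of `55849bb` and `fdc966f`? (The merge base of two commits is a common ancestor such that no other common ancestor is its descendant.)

b3d380c

Ancestors of 55849bb: {3f30a87, 55849bb, 8866a98, b3d380c}.
Ancestors of fdc966f: {3f30a87, b3d380c, fdc966f}.
Common ancestors: {3f30a87, b3d380c}.
Among these, b3d380c is not an ancestor of any other common ancestor — it is the merge base.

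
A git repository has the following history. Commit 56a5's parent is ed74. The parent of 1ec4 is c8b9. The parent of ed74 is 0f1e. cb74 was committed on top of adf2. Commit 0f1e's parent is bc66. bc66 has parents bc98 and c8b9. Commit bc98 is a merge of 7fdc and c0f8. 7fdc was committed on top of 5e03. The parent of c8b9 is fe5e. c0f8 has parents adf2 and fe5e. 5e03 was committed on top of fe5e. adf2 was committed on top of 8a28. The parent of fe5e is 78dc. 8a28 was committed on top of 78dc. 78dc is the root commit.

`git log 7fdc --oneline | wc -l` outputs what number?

Walking parent pointers from 7fdc: reachable set = {5e03, 78dc, 7fdc, fe5e}.
That is 4 commits.

4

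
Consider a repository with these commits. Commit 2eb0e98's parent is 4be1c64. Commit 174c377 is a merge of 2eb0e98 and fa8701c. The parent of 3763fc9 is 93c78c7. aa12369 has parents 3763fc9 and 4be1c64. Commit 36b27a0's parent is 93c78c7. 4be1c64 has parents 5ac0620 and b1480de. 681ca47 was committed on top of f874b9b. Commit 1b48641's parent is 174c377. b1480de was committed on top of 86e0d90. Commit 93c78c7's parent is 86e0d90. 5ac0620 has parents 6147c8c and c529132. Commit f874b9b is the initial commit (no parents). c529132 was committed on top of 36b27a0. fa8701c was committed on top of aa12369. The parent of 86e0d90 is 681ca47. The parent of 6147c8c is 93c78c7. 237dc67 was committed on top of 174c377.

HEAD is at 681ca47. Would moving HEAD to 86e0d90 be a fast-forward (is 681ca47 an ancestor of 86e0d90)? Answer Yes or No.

Yes

A fast-forward from 681ca47 to 86e0d90 is possible iff 681ca47 is an ancestor of 86e0d90.
Ancestors of 86e0d90: {681ca47, 86e0d90, f874b9b}.
681ca47 is among them, so fast-forward is possible.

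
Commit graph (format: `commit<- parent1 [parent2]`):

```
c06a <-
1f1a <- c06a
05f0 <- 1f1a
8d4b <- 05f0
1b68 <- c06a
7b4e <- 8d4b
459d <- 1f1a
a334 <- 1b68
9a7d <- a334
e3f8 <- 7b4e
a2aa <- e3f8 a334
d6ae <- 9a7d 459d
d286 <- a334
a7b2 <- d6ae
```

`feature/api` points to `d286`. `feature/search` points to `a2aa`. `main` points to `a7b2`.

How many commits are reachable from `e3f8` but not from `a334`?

5

Reachable from e3f8: {05f0, 1f1a, 7b4e, 8d4b, c06a, e3f8}.
Reachable from a334: {1b68, a334, c06a}.
In e3f8's history but not a334's: {05f0, 1f1a, 7b4e, 8d4b, e3f8} — 5 commits.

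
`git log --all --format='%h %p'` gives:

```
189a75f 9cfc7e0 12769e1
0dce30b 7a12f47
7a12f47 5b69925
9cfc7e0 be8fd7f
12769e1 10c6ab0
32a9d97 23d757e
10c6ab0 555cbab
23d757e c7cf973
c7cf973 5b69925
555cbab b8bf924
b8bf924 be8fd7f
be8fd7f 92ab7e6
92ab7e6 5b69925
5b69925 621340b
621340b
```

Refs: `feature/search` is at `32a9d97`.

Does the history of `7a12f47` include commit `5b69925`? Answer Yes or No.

Ancestors of 7a12f47 (commits reachable by following parents): {5b69925, 621340b, 7a12f47}.
5b69925 is in that set, so it is an ancestor of 7a12f47.

Yes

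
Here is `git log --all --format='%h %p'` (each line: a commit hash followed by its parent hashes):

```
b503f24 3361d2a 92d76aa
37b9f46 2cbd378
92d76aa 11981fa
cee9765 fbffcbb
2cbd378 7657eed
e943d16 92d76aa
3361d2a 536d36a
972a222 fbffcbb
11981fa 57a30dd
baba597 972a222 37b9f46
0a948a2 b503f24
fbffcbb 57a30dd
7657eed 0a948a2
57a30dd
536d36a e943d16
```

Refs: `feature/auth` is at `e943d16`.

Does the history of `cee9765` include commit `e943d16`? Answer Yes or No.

Ancestors of cee9765: {57a30dd, cee9765, fbffcbb}.
e943d16 is not in that set, so it is not an ancestor of cee9765.

No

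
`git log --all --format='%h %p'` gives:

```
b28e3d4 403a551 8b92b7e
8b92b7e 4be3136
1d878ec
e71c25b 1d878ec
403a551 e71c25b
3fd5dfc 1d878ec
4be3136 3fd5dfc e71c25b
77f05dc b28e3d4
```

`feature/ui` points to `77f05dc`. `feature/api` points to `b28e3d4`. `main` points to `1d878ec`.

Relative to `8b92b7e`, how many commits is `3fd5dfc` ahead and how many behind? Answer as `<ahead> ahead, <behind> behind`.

Reachable from 3fd5dfc: {1d878ec, 3fd5dfc}.
Reachable from 8b92b7e: {1d878ec, 3fd5dfc, 4be3136, 8b92b7e, e71c25b}.
Only in 3fd5dfc's history (ahead): {} — 0.
Only in 8b92b7e's history (behind): {4be3136, 8b92b7e, e71c25b} — 3.

0 ahead, 3 behind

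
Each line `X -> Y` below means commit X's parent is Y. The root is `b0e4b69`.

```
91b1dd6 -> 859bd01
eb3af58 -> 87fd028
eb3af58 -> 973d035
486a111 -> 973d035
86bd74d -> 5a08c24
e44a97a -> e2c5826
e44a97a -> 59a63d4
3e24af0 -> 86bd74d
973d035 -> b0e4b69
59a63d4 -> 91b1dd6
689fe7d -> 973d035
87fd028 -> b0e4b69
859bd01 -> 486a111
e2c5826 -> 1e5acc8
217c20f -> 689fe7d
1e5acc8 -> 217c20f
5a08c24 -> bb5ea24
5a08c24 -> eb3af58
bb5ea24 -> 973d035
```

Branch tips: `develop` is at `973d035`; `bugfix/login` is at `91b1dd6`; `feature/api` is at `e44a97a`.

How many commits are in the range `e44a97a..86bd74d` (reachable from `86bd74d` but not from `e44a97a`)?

5

Reachable from 86bd74d: {5a08c24, 86bd74d, 87fd028, 973d035, b0e4b69, bb5ea24, eb3af58}.
Reachable from e44a97a: {1e5acc8, 217c20f, 486a111, 59a63d4, 689fe7d, 859bd01, 91b1dd6, 973d035, b0e4b69, e2c5826, e44a97a}.
In 86bd74d's history but not e44a97a's: {5a08c24, 86bd74d, 87fd028, bb5ea24, eb3af58} — 5 commits.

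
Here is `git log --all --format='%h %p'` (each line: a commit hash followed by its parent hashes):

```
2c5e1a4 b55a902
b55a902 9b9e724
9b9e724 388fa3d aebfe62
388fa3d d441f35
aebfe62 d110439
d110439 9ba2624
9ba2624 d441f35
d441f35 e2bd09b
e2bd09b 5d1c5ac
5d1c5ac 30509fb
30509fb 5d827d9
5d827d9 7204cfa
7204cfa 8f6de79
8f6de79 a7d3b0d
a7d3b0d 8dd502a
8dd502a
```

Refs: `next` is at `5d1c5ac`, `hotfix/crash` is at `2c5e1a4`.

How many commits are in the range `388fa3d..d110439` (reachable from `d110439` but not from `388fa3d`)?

Reachable from d110439: {30509fb, 5d1c5ac, 5d827d9, 7204cfa, 8dd502a, 8f6de79, 9ba2624, a7d3b0d, d110439, d441f35, e2bd09b}.
Reachable from 388fa3d: {30509fb, 388fa3d, 5d1c5ac, 5d827d9, 7204cfa, 8dd502a, 8f6de79, a7d3b0d, d441f35, e2bd09b}.
In d110439's history but not 388fa3d's: {9ba2624, d110439} — 2 commits.

2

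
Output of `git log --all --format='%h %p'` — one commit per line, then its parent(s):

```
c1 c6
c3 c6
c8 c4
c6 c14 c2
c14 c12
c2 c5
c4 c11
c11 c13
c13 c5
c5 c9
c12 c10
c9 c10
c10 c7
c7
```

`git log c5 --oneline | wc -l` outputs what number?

4

Walking parent pointers from c5: reachable set = {c10, c5, c7, c9}.
That is 4 commits.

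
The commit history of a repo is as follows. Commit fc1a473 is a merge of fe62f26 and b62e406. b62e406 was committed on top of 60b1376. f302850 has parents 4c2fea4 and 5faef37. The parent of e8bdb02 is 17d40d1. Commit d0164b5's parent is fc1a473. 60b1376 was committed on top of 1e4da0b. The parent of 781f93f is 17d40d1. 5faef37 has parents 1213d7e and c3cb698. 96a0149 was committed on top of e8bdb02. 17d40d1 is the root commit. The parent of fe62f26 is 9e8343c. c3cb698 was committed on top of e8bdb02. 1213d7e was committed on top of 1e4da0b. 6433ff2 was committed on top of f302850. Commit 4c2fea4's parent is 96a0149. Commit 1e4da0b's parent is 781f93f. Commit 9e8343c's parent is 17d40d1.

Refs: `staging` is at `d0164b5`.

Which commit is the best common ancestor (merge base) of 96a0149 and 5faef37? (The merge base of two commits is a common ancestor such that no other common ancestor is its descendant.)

e8bdb02

Ancestors of 96a0149: {17d40d1, 96a0149, e8bdb02}.
Ancestors of 5faef37: {1213d7e, 17d40d1, 1e4da0b, 5faef37, 781f93f, c3cb698, e8bdb02}.
Common ancestors: {17d40d1, e8bdb02}.
Among these, e8bdb02 is not an ancestor of any other common ancestor — it is the merge base.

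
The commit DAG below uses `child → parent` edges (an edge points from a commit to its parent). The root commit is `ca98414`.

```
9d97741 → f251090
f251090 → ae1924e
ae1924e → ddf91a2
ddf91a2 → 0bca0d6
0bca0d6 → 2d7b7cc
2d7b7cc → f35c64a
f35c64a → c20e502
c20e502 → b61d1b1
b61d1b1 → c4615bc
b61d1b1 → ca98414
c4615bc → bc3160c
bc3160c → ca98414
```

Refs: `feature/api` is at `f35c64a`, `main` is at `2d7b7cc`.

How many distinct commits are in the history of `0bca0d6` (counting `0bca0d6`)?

Walking parent pointers from 0bca0d6: reachable set = {0bca0d6, 2d7b7cc, b61d1b1, bc3160c, c20e502, c4615bc, ca98414, f35c64a}.
That is 8 commits.

8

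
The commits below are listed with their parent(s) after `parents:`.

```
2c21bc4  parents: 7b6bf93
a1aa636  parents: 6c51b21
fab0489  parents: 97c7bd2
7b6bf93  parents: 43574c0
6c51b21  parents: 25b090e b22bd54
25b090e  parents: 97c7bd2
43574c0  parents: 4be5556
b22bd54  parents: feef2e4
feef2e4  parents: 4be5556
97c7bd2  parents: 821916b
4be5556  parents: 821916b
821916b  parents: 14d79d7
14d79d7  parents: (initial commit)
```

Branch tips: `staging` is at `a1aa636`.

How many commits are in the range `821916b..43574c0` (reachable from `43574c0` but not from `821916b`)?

Reachable from 43574c0: {14d79d7, 43574c0, 4be5556, 821916b}.
Reachable from 821916b: {14d79d7, 821916b}.
In 43574c0's history but not 821916b's: {43574c0, 4be5556} — 2 commits.

2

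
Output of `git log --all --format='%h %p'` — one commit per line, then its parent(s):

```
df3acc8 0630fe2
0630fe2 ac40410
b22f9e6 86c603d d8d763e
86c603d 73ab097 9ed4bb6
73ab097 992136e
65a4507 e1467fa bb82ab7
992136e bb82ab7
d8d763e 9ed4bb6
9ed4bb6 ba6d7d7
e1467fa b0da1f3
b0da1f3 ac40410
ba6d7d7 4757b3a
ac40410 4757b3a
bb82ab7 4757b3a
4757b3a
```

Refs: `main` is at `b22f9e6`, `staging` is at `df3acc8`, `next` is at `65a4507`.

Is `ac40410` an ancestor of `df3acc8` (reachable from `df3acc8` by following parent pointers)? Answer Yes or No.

Yes

Ancestors of df3acc8 (commits reachable by following parents): {0630fe2, 4757b3a, ac40410, df3acc8}.
ac40410 is in that set, so it is an ancestor of df3acc8.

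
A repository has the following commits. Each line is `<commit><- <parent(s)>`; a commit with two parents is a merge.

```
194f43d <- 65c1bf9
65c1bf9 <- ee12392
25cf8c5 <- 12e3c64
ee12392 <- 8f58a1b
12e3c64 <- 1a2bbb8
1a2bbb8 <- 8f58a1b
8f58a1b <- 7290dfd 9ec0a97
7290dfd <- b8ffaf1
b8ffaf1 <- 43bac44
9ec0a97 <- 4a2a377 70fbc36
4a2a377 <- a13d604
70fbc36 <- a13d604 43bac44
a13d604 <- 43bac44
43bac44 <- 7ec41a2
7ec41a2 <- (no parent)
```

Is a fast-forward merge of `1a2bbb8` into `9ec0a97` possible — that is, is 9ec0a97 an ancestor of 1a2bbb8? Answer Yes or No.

A fast-forward from 9ec0a97 to 1a2bbb8 is possible iff 9ec0a97 is an ancestor of 1a2bbb8.
Ancestors of 1a2bbb8: {1a2bbb8, 43bac44, 4a2a377, 70fbc36, 7290dfd, 7ec41a2, 8f58a1b, 9ec0a97, a13d604, b8ffaf1}.
9ec0a97 is among them, so fast-forward is possible.

Yes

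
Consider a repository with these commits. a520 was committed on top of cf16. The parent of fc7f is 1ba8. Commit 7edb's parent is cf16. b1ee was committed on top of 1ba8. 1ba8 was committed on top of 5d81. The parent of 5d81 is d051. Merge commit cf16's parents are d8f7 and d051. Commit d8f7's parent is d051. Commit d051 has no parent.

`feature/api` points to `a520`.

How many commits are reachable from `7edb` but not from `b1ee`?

Reachable from 7edb: {7edb, cf16, d051, d8f7}.
Reachable from b1ee: {1ba8, 5d81, b1ee, d051}.
In 7edb's history but not b1ee's: {7edb, cf16, d8f7} — 3 commits.

3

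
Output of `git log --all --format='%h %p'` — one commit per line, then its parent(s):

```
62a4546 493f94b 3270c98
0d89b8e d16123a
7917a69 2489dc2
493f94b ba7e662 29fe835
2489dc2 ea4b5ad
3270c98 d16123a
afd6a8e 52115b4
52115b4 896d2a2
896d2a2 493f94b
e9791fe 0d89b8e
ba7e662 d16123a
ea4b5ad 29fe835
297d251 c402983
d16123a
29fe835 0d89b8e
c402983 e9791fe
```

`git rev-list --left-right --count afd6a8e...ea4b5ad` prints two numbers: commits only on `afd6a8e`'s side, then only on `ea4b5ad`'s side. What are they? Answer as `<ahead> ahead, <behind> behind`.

5 ahead, 1 behind

Reachable from afd6a8e: {0d89b8e, 29fe835, 493f94b, 52115b4, 896d2a2, afd6a8e, ba7e662, d16123a}.
Reachable from ea4b5ad: {0d89b8e, 29fe835, d16123a, ea4b5ad}.
Only in afd6a8e's history (ahead): {493f94b, 52115b4, 896d2a2, afd6a8e, ba7e662} — 5.
Only in ea4b5ad's history (behind): {ea4b5ad} — 1.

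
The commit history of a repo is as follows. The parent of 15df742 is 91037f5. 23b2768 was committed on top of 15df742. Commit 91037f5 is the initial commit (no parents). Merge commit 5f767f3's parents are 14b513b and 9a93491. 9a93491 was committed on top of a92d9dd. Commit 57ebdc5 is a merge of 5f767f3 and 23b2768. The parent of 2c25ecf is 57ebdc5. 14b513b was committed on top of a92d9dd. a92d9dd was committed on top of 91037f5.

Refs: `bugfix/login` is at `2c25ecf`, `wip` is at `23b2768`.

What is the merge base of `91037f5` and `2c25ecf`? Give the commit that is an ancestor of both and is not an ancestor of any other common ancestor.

91037f5

Ancestors of 91037f5: {91037f5}.
Ancestors of 2c25ecf: {14b513b, 15df742, 23b2768, 2c25ecf, 57ebdc5, 5f767f3, 91037f5, 9a93491, a92d9dd}.
Common ancestors: {91037f5}.
The only common ancestor is 91037f5, so it is the merge base.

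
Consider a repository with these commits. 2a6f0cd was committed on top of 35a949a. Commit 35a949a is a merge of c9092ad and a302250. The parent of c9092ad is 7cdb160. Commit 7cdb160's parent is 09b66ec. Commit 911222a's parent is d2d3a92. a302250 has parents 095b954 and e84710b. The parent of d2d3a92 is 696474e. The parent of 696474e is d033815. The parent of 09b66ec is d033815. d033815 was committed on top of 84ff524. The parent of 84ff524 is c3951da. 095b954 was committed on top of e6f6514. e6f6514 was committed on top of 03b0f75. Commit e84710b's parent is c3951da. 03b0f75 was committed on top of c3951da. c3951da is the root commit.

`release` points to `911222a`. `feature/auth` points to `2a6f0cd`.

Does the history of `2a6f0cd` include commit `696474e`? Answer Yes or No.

Ancestors of 2a6f0cd: {03b0f75, 095b954, 09b66ec, 2a6f0cd, 35a949a, 7cdb160, 84ff524, a302250, c3951da, c9092ad, d033815, e6f6514, e84710b}.
696474e is not in that set, so it is not an ancestor of 2a6f0cd.

No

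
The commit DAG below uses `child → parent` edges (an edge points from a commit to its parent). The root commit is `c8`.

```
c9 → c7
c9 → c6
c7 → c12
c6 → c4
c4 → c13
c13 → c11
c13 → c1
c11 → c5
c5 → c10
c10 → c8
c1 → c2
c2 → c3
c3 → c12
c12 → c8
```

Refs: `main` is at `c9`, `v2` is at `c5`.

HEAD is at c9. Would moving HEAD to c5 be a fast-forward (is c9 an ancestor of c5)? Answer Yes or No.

A fast-forward from c9 to c5 is possible iff c9 is an ancestor of c5.
Ancestors of c5: {c10, c5, c8}.
c9 is not among them, so fast-forward is not possible.

No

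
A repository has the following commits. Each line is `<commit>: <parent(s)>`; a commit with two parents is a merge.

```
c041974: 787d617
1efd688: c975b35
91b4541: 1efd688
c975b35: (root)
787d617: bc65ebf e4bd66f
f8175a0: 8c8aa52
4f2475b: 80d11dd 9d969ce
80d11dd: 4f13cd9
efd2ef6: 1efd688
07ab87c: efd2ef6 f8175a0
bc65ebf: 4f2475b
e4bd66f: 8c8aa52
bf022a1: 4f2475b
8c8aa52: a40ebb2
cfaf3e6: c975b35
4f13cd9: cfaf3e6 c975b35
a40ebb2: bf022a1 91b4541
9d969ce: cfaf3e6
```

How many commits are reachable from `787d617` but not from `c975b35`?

Reachable from 787d617: {1efd688, 4f13cd9, 4f2475b, 787d617, 80d11dd, 8c8aa52, 91b4541, 9d969ce, a40ebb2, bc65ebf, bf022a1, c975b35, cfaf3e6, e4bd66f}.
Reachable from c975b35: {c975b35}.
In 787d617's history but not c975b35's: {1efd688, 4f13cd9, 4f2475b, 787d617, 80d11dd, 8c8aa52, 91b4541, 9d969ce, a40ebb2, bc65ebf, bf022a1, cfaf3e6, e4bd66f} — 13 commits.

13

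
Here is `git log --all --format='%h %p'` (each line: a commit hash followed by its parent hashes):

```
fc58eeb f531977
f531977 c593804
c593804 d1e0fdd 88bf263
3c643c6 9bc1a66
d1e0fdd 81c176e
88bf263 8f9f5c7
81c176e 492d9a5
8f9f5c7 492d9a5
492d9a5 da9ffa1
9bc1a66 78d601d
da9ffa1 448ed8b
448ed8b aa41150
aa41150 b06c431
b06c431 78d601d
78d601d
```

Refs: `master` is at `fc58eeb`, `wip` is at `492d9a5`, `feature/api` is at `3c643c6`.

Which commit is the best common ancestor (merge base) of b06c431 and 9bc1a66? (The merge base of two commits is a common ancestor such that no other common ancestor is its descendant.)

78d601d

Ancestors of b06c431: {78d601d, b06c431}.
Ancestors of 9bc1a66: {78d601d, 9bc1a66}.
Common ancestors: {78d601d}.
The only common ancestor is 78d601d, so it is the merge base.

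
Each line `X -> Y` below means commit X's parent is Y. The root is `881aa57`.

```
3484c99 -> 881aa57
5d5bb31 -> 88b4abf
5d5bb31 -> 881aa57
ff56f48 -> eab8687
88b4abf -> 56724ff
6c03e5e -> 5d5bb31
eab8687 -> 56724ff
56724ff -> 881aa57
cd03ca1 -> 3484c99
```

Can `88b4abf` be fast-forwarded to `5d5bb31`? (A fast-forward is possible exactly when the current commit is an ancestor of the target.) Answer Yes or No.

A fast-forward from 88b4abf to 5d5bb31 is possible iff 88b4abf is an ancestor of 5d5bb31.
Ancestors of 5d5bb31: {56724ff, 5d5bb31, 881aa57, 88b4abf}.
88b4abf is among them, so fast-forward is possible.

Yes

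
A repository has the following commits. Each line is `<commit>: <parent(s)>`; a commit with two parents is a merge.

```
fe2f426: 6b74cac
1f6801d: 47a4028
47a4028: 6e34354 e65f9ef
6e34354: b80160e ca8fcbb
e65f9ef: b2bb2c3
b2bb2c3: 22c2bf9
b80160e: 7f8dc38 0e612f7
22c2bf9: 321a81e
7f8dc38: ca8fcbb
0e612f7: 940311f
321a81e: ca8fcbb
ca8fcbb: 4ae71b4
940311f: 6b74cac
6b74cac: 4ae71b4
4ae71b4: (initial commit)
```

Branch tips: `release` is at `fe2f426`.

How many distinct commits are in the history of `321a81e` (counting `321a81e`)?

3

Walking parent pointers from 321a81e: reachable set = {321a81e, 4ae71b4, ca8fcbb}.
That is 3 commits.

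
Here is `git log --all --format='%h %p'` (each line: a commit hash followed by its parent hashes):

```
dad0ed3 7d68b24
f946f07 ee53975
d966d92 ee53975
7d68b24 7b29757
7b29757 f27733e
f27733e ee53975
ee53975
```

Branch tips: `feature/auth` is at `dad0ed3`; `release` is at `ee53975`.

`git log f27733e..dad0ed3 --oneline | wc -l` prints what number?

3

Reachable from dad0ed3: {7b29757, 7d68b24, dad0ed3, ee53975, f27733e}.
Reachable from f27733e: {ee53975, f27733e}.
In dad0ed3's history but not f27733e's: {7b29757, 7d68b24, dad0ed3} — 3 commits.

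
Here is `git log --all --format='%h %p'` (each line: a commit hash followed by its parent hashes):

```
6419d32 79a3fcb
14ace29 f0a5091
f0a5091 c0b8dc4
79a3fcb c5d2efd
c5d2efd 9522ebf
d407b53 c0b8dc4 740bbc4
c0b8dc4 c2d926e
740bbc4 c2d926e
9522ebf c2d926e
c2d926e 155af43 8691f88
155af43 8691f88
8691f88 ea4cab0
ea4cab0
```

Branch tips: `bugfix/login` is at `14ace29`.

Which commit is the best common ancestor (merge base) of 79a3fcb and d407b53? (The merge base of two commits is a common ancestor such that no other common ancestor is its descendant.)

c2d926e

Ancestors of 79a3fcb: {155af43, 79a3fcb, 8691f88, 9522ebf, c2d926e, c5d2efd, ea4cab0}.
Ancestors of d407b53: {155af43, 740bbc4, 8691f88, c0b8dc4, c2d926e, d407b53, ea4cab0}.
Common ancestors: {155af43, 8691f88, c2d926e, ea4cab0}.
Among these, c2d926e is not an ancestor of any other common ancestor — it is the merge base.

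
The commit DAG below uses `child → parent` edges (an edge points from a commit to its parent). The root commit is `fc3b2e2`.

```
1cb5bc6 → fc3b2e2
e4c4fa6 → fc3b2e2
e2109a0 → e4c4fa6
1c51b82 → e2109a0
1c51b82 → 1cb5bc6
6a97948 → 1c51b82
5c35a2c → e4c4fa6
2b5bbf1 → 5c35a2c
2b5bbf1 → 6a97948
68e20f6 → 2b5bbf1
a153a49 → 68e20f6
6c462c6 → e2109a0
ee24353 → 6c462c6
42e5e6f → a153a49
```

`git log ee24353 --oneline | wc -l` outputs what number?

5

Walking parent pointers from ee24353: reachable set = {6c462c6, e2109a0, e4c4fa6, ee24353, fc3b2e2}.
That is 5 commits.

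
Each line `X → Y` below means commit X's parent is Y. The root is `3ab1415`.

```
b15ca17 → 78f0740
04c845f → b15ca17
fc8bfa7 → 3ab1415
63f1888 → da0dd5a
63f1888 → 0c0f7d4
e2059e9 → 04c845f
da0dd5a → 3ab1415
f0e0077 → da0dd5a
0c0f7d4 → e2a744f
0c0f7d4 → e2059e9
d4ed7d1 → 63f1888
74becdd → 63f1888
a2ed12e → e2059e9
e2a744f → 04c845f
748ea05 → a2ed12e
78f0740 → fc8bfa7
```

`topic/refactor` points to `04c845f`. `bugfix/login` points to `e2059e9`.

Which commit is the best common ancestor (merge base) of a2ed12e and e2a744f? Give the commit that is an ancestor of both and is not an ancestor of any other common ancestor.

Ancestors of a2ed12e: {04c845f, 3ab1415, 78f0740, a2ed12e, b15ca17, e2059e9, fc8bfa7}.
Ancestors of e2a744f: {04c845f, 3ab1415, 78f0740, b15ca17, e2a744f, fc8bfa7}.
Common ancestors: {04c845f, 3ab1415, 78f0740, b15ca17, fc8bfa7}.
Among these, 04c845f is not an ancestor of any other common ancestor — it is the merge base.

04c845f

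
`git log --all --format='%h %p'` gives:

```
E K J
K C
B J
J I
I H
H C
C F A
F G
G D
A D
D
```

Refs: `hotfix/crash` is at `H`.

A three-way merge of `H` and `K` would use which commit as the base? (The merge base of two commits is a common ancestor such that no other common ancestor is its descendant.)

C

Ancestors of H: {A, C, D, F, G, H}.
Ancestors of K: {A, C, D, F, G, K}.
Common ancestors: {A, C, D, F, G}.
Among these, C is not an ancestor of any other common ancestor — it is the merge base.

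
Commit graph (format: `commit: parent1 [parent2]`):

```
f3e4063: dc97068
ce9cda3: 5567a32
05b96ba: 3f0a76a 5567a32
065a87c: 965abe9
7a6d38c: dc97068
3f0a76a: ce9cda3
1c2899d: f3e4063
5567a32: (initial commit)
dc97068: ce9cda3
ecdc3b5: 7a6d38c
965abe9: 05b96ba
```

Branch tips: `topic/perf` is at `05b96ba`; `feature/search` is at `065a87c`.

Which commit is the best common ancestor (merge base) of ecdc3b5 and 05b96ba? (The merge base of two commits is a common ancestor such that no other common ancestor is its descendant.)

ce9cda3

Ancestors of ecdc3b5: {5567a32, 7a6d38c, ce9cda3, dc97068, ecdc3b5}.
Ancestors of 05b96ba: {05b96ba, 3f0a76a, 5567a32, ce9cda3}.
Common ancestors: {5567a32, ce9cda3}.
Among these, ce9cda3 is not an ancestor of any other common ancestor — it is the merge base.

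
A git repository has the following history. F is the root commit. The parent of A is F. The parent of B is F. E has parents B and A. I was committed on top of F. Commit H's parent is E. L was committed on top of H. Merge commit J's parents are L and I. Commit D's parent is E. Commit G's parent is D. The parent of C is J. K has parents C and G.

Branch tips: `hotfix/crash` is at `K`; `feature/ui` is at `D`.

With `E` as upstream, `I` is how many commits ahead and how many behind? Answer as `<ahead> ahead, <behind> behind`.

1 ahead, 3 behind

Reachable from I: {F, I}.
Reachable from E: {A, B, E, F}.
Only in I's history (ahead): {I} — 1.
Only in E's history (behind): {A, B, E} — 3.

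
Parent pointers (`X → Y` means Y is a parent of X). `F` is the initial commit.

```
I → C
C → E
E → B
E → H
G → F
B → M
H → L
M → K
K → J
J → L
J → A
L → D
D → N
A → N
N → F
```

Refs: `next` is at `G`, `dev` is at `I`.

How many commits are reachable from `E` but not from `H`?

6

Reachable from E: {A, B, D, E, F, H, J, K, L, M, N}.
Reachable from H: {D, F, H, L, N}.
In E's history but not H's: {A, B, E, J, K, M} — 6 commits.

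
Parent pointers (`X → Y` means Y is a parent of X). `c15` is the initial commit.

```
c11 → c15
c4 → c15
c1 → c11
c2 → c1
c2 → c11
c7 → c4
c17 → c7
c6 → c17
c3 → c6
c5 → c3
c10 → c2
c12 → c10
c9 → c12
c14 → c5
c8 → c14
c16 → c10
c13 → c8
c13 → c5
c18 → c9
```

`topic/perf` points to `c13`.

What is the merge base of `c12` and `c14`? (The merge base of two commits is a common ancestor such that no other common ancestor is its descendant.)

c15

Ancestors of c12: {c1, c10, c11, c12, c15, c2}.
Ancestors of c14: {c14, c15, c17, c3, c4, c5, c6, c7}.
Common ancestors: {c15}.
The only common ancestor is c15, so it is the merge base.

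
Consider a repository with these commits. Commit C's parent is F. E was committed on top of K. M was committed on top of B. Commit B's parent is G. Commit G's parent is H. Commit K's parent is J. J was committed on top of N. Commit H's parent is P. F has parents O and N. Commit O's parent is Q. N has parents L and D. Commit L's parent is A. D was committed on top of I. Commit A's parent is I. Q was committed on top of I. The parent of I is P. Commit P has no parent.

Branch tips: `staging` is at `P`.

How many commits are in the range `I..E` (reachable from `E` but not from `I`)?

7

Reachable from E: {A, D, E, I, J, K, L, N, P}.
Reachable from I: {I, P}.
In E's history but not I's: {A, D, E, J, K, L, N} — 7 commits.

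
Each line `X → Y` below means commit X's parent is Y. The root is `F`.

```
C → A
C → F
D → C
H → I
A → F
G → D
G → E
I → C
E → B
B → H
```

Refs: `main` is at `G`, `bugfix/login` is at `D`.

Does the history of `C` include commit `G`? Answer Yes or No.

Ancestors of C: {A, C, F}.
G is not in that set, so it is not an ancestor of C.

No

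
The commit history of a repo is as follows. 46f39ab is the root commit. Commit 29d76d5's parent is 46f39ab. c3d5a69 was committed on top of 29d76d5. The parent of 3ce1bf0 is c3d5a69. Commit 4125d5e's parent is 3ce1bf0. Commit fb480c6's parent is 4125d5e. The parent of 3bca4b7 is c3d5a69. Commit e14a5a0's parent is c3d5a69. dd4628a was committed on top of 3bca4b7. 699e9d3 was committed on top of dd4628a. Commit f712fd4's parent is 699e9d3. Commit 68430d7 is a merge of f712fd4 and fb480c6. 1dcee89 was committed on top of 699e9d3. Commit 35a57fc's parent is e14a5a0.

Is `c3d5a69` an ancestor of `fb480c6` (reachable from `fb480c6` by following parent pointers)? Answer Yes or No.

Yes

Ancestors of fb480c6 (commits reachable by following parents): {29d76d5, 3ce1bf0, 4125d5e, 46f39ab, c3d5a69, fb480c6}.
c3d5a69 is in that set, so it is an ancestor of fb480c6.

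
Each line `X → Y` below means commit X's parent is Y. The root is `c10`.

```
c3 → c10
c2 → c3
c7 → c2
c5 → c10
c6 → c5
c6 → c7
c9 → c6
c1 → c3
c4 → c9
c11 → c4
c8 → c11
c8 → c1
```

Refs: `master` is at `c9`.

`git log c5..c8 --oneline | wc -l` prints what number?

Reachable from c8: {c1, c10, c11, c2, c3, c4, c5, c6, c7, c8, c9}.
Reachable from c5: {c10, c5}.
In c8's history but not c5's: {c1, c11, c2, c3, c4, c6, c7, c8, c9} — 9 commits.

9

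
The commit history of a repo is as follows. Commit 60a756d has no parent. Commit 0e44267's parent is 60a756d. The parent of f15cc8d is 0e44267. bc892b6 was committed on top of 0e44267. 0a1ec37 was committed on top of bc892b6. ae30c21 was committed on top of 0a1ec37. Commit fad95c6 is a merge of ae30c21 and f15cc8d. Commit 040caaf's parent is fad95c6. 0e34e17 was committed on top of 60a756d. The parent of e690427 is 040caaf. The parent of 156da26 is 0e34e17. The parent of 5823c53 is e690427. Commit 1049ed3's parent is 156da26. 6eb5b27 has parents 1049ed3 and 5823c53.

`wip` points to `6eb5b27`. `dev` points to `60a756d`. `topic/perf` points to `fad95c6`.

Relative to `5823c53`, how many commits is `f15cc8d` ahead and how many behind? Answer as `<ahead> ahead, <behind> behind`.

0 ahead, 7 behind

Reachable from f15cc8d: {0e44267, 60a756d, f15cc8d}.
Reachable from 5823c53: {040caaf, 0a1ec37, 0e44267, 5823c53, 60a756d, ae30c21, bc892b6, e690427, f15cc8d, fad95c6}.
Only in f15cc8d's history (ahead): {} — 0.
Only in 5823c53's history (behind): {040caaf, 0a1ec37, 5823c53, ae30c21, bc892b6, e690427, fad95c6} — 7.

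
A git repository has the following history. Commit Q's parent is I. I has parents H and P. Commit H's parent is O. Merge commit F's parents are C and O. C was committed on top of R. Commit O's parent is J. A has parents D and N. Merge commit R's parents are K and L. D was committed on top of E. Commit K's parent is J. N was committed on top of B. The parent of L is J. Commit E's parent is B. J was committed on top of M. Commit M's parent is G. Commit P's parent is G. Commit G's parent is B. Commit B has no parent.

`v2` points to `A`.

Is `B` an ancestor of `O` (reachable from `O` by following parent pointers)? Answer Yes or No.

Ancestors of O (commits reachable by following parents): {B, G, J, M, O}.
B is in that set, so it is an ancestor of O.

Yes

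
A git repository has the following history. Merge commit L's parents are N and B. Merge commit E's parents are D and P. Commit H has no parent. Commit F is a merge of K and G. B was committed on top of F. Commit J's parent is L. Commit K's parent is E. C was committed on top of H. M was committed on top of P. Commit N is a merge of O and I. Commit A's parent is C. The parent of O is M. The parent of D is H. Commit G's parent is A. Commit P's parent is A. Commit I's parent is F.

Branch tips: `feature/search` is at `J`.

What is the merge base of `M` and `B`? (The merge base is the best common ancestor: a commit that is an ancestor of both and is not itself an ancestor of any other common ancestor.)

Ancestors of M: {A, C, H, M, P}.
Ancestors of B: {A, B, C, D, E, F, G, H, K, P}.
Common ancestors: {A, C, H, P}.
Among these, P is not an ancestor of any other common ancestor — it is the merge base.

P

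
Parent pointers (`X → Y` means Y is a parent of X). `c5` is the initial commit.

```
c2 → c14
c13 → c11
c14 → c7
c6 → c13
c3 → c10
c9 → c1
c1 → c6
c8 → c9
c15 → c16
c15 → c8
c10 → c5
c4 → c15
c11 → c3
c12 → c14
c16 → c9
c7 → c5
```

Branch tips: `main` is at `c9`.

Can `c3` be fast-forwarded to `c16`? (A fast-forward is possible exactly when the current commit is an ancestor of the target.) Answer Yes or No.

Yes

A fast-forward from c3 to c16 is possible iff c3 is an ancestor of c16.
Ancestors of c16: {c1, c10, c11, c13, c16, c3, c5, c6, c9}.
c3 is among them, so fast-forward is possible.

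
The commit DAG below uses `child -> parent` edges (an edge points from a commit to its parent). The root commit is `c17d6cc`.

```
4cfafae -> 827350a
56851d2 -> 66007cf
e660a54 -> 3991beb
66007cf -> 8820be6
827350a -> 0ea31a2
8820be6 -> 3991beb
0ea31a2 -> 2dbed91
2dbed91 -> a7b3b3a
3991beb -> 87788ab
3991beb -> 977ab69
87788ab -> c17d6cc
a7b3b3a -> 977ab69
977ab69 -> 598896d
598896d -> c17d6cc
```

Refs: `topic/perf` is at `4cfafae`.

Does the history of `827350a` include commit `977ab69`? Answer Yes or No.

Ancestors of 827350a (commits reachable by following parents): {0ea31a2, 2dbed91, 598896d, 827350a, 977ab69, a7b3b3a, c17d6cc}.
977ab69 is in that set, so it is an ancestor of 827350a.

Yes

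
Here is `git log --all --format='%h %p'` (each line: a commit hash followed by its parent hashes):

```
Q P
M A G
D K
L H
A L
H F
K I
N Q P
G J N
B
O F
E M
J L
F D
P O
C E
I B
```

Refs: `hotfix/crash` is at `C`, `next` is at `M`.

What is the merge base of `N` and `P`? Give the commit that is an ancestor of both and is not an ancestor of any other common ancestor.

Ancestors of N: {B, D, F, I, K, N, O, P, Q}.
Ancestors of P: {B, D, F, I, K, O, P}.
Common ancestors: {B, D, F, I, K, O, P}.
Among these, P is not an ancestor of any other common ancestor — it is the merge base.

P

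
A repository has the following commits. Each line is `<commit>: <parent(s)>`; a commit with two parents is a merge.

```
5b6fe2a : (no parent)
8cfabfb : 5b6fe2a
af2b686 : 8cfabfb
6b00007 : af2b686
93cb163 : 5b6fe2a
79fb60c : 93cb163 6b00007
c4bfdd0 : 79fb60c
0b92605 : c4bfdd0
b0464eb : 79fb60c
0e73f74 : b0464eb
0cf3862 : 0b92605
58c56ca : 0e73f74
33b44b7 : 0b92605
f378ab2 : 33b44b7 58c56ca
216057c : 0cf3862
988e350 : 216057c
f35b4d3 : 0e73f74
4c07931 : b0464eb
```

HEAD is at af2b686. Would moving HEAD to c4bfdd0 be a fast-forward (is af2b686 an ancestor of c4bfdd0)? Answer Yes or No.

A fast-forward from af2b686 to c4bfdd0 is possible iff af2b686 is an ancestor of c4bfdd0.
Ancestors of c4bfdd0: {5b6fe2a, 6b00007, 79fb60c, 8cfabfb, 93cb163, af2b686, c4bfdd0}.
af2b686 is among them, so fast-forward is possible.

Yes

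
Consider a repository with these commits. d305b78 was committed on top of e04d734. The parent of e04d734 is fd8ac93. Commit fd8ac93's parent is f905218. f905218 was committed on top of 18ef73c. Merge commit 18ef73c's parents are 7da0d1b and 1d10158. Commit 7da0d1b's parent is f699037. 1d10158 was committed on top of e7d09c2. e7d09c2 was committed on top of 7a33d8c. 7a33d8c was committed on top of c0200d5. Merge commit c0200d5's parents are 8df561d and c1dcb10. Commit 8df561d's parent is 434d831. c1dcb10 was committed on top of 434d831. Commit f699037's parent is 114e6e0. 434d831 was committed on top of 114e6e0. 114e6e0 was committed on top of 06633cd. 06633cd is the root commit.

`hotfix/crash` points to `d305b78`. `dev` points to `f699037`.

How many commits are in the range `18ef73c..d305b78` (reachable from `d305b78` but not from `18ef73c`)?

Reachable from d305b78: {06633cd, 114e6e0, 18ef73c, 1d10158, 434d831, 7a33d8c, 7da0d1b, 8df561d, c0200d5, c1dcb10, d305b78, e04d734, e7d09c2, f699037, f905218, fd8ac93}.
Reachable from 18ef73c: {06633cd, 114e6e0, 18ef73c, 1d10158, 434d831, 7a33d8c, 7da0d1b, 8df561d, c0200d5, c1dcb10, e7d09c2, f699037}.
In d305b78's history but not 18ef73c's: {d305b78, e04d734, f905218, fd8ac93} — 4 commits.

4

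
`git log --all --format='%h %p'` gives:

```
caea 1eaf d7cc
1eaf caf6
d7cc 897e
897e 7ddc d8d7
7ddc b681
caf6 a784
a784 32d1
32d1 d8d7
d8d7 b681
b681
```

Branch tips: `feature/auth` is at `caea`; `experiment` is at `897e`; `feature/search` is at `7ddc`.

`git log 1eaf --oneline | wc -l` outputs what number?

Walking parent pointers from 1eaf: reachable set = {1eaf, 32d1, a784, b681, caf6, d8d7}.
That is 6 commits.

6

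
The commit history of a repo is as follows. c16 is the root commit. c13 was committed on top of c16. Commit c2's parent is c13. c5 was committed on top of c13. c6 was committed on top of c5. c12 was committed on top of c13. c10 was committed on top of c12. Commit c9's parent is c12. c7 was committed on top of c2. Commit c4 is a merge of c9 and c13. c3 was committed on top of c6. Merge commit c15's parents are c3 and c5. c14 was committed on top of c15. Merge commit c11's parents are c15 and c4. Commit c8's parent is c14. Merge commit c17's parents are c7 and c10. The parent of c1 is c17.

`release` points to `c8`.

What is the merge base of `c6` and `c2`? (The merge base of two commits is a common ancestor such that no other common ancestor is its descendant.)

c13

Ancestors of c6: {c13, c16, c5, c6}.
Ancestors of c2: {c13, c16, c2}.
Common ancestors: {c13, c16}.
Among these, c13 is not an ancestor of any other common ancestor — it is the merge base.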